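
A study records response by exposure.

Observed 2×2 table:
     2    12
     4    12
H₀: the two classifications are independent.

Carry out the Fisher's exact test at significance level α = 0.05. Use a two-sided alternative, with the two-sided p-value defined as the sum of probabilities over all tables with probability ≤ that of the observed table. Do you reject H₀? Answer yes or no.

reject H₀: no

Margins: r₁=14, r₂=16, c₁=6, c₂=24, n=30
p_obs = C(14,2)·C(16,4)/C(30,6); sum pmf over tables with pmf ≤ p_obs
p-value (two-sided) = 0.65670
At α=0.05: p ≥ α → fail to reject H₀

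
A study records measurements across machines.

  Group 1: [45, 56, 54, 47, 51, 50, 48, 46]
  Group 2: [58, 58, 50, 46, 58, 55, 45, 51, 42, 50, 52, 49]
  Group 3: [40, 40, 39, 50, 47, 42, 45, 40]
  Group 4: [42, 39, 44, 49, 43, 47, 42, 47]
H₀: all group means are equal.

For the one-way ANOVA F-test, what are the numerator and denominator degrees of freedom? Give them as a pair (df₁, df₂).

degrees of freedom = [3, 32]

k = 4 groups, N = 36 total
df = (k−1, N−k) = (4−1, 36−4) = (3, 32)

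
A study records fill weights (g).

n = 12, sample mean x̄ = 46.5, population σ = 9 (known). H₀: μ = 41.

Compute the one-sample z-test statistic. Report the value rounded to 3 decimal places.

test statistic = 2.117

SE = σ/√n = 9/√12 = 2.5981
z = (x̄−μ₀)/SE = (46.5−41)/2.5981 = 2.1170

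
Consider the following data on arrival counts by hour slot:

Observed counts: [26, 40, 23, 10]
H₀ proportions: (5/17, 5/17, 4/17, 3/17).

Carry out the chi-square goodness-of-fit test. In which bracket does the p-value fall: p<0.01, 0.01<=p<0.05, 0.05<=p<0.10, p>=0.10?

n = 99; E_i = n·p_i = [29.12, 29.12, 23.29, 17.47]
χ² = (26−29.12)²/29.12 + (40−29.12)²/29.12 + (23−23.29)²/23.29 + (10−17.47)²/17.47 = 7.5992
df = 3
p-value (upper-tail) = 0.05506
→ bracket: 0.05<=p<0.10

p-value bracket: 0.05<=p<0.10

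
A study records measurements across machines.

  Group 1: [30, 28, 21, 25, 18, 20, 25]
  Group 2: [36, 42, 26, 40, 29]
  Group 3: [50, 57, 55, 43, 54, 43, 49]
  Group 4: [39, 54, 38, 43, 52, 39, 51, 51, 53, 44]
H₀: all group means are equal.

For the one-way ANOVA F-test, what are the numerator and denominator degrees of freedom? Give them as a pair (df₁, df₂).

k = 4 groups, N = 29 total
df = (k−1, N−k) = (4−1, 29−4) = (3, 25)

degrees of freedom = [3, 25]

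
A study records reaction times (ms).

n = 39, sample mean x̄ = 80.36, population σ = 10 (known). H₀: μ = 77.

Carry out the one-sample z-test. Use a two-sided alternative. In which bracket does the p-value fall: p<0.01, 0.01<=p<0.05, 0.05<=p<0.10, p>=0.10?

SE = σ/√n = 10/√39 = 1.6013
z = (x̄−μ₀)/SE = (80.36−77)/1.6013 = 2.0983
p-value (two-sided) = 0.03588
→ bracket: 0.01<=p<0.05

p-value bracket: 0.01<=p<0.05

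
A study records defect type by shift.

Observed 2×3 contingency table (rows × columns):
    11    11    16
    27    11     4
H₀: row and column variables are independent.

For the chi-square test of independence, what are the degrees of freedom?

df = (r−1)(c−1) = (2−1)·(3−1) = 2

degrees of freedom = 2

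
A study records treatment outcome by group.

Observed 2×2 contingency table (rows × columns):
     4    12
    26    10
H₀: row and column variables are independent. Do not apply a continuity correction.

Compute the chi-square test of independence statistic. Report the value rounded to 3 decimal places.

test statistic = 10.120

Row totals [16, 36], col totals [30, 22], n=52
χ² = (4−9.23)²/9.23 + (12−6.77)²/6.77 + (26−20.77)²/20.77 + (10−15.23)²/15.23 = 10.1199
df = 1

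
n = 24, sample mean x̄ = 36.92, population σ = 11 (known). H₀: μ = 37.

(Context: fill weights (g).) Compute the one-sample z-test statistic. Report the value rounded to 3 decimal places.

SE = σ/√n = 11/√24 = 2.2454
z = (x̄−μ₀)/SE = (36.92−37)/2.2454 = -0.0356

test statistic = -0.036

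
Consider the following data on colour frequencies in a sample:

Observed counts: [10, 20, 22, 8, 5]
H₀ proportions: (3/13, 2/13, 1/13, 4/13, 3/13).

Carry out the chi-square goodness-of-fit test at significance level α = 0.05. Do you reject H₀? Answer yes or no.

n = 65; E_i = n·p_i = [15.00, 10.00, 5.00, 20.00, 15.00]
χ² = (10−15.00)²/15.00 + (20−10.00)²/10.00 + (22−5.00)²/5.00 + (8−20.00)²/20.00 + (5−15.00)²/15.00 = 83.3333
df = 4
p-value (upper-tail) = 0.00000
At α=0.05: p < α → reject H₀

reject H₀: yes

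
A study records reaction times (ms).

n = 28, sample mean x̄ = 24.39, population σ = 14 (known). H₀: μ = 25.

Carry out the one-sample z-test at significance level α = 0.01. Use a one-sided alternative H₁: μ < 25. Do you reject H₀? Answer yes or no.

SE = σ/√n = 14/√28 = 2.6458
z = (x̄−μ₀)/SE = (24.39−25)/2.6458 = -0.2306
p-value (one-sided, H₁ less) = 0.40883
At α=0.01: p ≥ α → fail to reject H₀

reject H₀: no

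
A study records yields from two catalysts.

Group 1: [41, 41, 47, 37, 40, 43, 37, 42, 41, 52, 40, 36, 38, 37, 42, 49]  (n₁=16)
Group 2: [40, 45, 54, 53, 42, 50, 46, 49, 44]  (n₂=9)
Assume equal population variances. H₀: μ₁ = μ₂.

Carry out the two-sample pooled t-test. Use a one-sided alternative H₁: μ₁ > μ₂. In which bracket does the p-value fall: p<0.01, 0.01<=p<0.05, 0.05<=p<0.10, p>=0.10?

x̄₁=41.438, s₁=4.531, n₁=16
x̄₂=47.000, s₂=4.822, n₂=9
s_p² = [15·4.531² + 8·4.822²]/23 = 21.4755
SE = √(s_p²·(1/16+1/9)) = 1.9309
t = (41.438−47.000)/1.9309 = -2.8808
df = 23
p-value (one-sided, H₁ greater) = 0.99578
→ bracket: p>=0.10

p-value bracket: p>=0.10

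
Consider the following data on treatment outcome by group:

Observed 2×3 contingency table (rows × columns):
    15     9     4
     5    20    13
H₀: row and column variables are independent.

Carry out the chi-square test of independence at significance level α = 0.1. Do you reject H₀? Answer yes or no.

reject H₀: yes

Row totals [28, 38], col totals [20, 29, 17], n=66
χ² = (15−8.48)²/8.48 + (9−12.30)²/12.30 + (4−7.21)²/7.21 + (5−11.52)²/11.52 + (20−16.70)²/16.70 + (13−9.79)²/9.79 = 12.7138
df = 2
p-value (upper-tail) = 0.00173
At α=0.1: p < α → reject H₀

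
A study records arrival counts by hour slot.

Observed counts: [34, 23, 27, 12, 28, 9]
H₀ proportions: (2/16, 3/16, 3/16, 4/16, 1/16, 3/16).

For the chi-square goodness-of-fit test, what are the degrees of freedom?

df = k − 1 = 6 − 1 = 5

degrees of freedom = 5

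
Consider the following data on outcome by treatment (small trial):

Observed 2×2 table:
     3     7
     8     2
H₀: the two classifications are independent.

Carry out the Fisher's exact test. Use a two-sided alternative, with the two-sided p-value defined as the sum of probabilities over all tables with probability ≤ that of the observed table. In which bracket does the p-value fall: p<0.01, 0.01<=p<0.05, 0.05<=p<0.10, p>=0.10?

Margins: r₁=10, r₂=10, c₁=11, c₂=9, n=20
p_obs = C(10,3)·C(10,8)/C(20,11); sum pmf over tables with pmf ≤ p_obs
p-value (two-sided) = 0.06978
→ bracket: 0.05<=p<0.10

p-value bracket: 0.05<=p<0.10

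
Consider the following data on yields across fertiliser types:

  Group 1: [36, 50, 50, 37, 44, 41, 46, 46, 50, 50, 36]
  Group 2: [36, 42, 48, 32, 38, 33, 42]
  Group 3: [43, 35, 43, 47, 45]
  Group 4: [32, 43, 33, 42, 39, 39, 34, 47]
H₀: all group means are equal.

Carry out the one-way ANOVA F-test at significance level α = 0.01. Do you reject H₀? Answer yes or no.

reject H₀: no

Group means [44.18, 38.71, 42.60, 38.62], grand mean 41.258
SSB = Σnᵢ(x̄ᵢ−x̄)² = 203.796; SSW = ΣΣ(x−x̄ᵢ)² = 812.140
MSB = 203.796/3 = 67.9318; MSW = 812.140/27 = 30.0793
F = MSB/MSW = 2.2584
df = (3, 27)
p-value (upper-tail) = 0.10439
At α=0.01: p ≥ α → fail to reject H₀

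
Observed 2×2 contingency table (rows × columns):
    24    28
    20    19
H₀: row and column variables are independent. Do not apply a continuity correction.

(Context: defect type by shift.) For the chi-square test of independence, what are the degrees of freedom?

degrees of freedom = 1

df = (r−1)(c−1) = (2−1)·(2−1) = 1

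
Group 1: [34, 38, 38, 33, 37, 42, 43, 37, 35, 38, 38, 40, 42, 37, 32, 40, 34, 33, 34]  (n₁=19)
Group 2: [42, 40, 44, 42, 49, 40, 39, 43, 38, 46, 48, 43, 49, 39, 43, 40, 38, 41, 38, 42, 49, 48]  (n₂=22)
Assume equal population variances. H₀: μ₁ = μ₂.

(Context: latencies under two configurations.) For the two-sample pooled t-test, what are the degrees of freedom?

df = n₁ + n₂ − 2 = 19 + 22 − 2 = 39

degrees of freedom = 39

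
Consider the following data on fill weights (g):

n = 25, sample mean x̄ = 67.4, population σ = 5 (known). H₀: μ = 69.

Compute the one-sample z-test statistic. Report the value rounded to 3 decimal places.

SE = σ/√n = 5/√25 = 1.0000
z = (x̄−μ₀)/SE = (67.4−69)/1.0000 = -1.6000

test statistic = -1.600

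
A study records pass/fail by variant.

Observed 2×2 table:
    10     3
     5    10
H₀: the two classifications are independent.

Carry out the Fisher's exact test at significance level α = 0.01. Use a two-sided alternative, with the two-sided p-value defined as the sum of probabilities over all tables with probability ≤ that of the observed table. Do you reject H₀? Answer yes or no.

Margins: r₁=13, r₂=15, c₁=15, c₂=13, n=28
p_obs = C(13,10)·C(15,5)/C(28,15); sum pmf over tables with pmf ≤ p_obs
p-value (two-sided) = 0.02964
At α=0.01: p ≥ α → fail to reject H₀

reject H₀: no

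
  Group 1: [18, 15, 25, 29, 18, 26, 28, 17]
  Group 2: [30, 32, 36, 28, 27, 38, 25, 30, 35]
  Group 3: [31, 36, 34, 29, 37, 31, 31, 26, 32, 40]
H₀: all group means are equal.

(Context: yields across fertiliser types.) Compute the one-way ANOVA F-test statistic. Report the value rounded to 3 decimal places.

test statistic = 13.188

Group means [22.00, 31.22, 32.70], grand mean 29.037
SSB = Σnᵢ(x̄ᵢ−x̄)² = 573.307; SSW = ΣΣ(x−x̄ᵢ)² = 521.656
MSB = 573.307/2 = 286.6537; MSW = 521.656/24 = 21.7356
F = MSB/MSW = 13.1882
df = (2, 24)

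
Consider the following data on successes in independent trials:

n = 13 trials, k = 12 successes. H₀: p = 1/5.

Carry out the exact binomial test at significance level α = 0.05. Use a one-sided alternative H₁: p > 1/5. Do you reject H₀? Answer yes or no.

Exact binomial: n=13, k=12, p₀=1/5=0.2000
P(X≥12) from Σ C(n,i)·p₀^i·(1−p₀)^(n−i)
p-value (one-sided, H₁ greater) = 0.00000
At α=0.05: p < α → reject H₀

reject H₀: yes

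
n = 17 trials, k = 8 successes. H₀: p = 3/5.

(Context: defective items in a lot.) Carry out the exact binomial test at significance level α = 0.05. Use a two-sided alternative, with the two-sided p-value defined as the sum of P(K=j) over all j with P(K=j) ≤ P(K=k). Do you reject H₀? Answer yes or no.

Exact binomial: n=17, k=8, p₀=3/5=0.6000
P(X=j) = C(n,j)·p₀^j·(1−p₀)^(n−j); p = Σ P(X=j) over j with P(X=j) ≤ P(X=8)
p-value (two-sided) = 0.32494
At α=0.05: p ≥ α → fail to reject H₀

reject H₀: no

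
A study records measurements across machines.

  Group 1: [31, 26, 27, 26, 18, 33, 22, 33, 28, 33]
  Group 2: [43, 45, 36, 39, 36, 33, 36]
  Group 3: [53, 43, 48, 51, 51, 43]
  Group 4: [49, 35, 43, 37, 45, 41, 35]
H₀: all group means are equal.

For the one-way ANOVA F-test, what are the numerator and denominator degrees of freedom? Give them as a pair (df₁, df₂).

degrees of freedom = [3, 26]

k = 4 groups, N = 30 total
df = (k−1, N−k) = (4−1, 30−4) = (3, 26)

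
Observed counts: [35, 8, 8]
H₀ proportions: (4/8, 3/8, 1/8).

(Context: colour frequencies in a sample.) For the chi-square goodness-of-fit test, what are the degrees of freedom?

degrees of freedom = 2

df = k − 1 = 3 − 1 = 2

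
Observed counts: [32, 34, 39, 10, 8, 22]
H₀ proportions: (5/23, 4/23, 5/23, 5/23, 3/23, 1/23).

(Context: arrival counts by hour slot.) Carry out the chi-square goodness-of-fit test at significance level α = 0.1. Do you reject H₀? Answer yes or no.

n = 145; E_i = n·p_i = [31.52, 25.22, 31.52, 31.52, 18.91, 6.30]
χ² = (32−31.52)²/31.52 + (34−25.22)²/25.22 + (39−31.52)²/31.52 + (10−31.52)²/31.52 + (8−18.91)²/18.91 + (22−6.30)²/6.30 = 64.9080
df = 5
p-value (upper-tail) = 0.00000
At α=0.1: p < α → reject H₀

reject H₀: yes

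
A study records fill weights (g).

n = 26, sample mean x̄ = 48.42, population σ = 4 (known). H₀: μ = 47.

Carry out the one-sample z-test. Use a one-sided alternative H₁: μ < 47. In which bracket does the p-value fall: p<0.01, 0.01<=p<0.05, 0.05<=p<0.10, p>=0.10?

SE = σ/√n = 4/√26 = 0.7845
z = (x̄−μ₀)/SE = (48.42−47)/0.7845 = 1.8102
p-value (one-sided, H₁ less) = 0.96486
→ bracket: p>=0.10

p-value bracket: p>=0.10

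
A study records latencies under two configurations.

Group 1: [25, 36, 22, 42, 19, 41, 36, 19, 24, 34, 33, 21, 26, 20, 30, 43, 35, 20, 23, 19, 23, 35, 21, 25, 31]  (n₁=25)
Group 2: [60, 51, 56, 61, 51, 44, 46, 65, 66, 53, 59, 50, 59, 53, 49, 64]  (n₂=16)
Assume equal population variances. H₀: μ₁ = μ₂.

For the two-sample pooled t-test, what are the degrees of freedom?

df = n₁ + n₂ − 2 = 25 + 16 − 2 = 39

degrees of freedom = 39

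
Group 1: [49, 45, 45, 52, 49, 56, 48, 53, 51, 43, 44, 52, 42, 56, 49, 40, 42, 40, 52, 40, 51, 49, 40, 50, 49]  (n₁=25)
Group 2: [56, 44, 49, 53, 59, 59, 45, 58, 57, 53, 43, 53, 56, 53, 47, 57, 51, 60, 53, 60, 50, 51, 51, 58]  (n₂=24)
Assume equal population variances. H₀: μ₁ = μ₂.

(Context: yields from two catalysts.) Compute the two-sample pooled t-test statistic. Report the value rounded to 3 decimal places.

test statistic = -3.945

x̄₁=47.480, s₁=5.034, n₁=25
x̄₂=53.167, s₂=5.053, n₂=24
s_p² = [24·5.034² + 23·5.053²]/47 = 25.4377
SE = √(s_p²·(1/25+1/24)) = 1.4413
t = (47.480−53.167)/1.4413 = -3.9454
df = 47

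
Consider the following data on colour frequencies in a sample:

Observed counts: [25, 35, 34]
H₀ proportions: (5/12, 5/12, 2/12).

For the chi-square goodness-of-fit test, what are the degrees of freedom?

df = k − 1 = 3 − 1 = 2

degrees of freedom = 2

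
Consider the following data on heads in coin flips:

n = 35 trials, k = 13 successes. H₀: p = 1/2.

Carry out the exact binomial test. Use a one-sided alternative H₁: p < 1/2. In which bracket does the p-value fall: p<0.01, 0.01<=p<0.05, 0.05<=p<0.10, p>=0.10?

Exact binomial: n=35, k=13, p₀=1/2=0.5000
P(X≤13) from Σ C(n,i)·p₀^i·(1−p₀)^(n−i)
p-value (one-sided, H₁ less) = 0.08773
→ bracket: 0.05<=p<0.10

p-value bracket: 0.05<=p<0.10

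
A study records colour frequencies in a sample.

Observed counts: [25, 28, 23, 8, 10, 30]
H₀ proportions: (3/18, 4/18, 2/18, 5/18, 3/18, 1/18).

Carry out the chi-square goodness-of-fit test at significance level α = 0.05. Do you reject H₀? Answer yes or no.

n = 124; E_i = n·p_i = [20.67, 27.56, 13.78, 34.44, 20.67, 6.89]
χ² = (25−20.67)²/20.67 + (28−27.56)²/27.56 + (23−13.78)²/13.78 + (8−34.44)²/34.44 + (10−20.67)²/20.67 + (30−6.89)²/6.89 = 110.4306
df = 5
p-value (upper-tail) = 0.00000
At α=0.05: p < α → reject H₀

reject H₀: yes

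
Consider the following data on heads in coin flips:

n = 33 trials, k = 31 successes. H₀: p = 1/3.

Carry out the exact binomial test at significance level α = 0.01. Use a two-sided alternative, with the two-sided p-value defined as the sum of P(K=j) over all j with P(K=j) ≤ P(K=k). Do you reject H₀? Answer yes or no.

Exact binomial: n=33, k=31, p₀=1/3=0.3333
P(X=j) = C(n,j)·p₀^j·(1−p₀)^(n−j); p = Σ P(X=j) over j with P(X=j) ≤ P(X=31)
p-value (two-sided) = 0.00000
At α=0.01: p < α → reject H₀

reject H₀: yes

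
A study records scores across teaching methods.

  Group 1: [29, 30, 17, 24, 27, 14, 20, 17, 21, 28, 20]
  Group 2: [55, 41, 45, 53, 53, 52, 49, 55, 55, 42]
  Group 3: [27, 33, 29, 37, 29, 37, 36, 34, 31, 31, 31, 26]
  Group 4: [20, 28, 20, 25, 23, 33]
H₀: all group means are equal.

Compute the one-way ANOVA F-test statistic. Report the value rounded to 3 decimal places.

Group means [22.45, 50.00, 31.75, 24.83], grand mean 32.744
SSB = Σnᵢ(x̄ᵢ−x̄)² = 4529.625; SSW = ΣΣ(x−x̄ᵢ)² = 845.811
MSB = 4529.625/3 = 1509.8751; MSW = 845.811/35 = 24.1660
F = MSB/MSW = 62.4793
df = (3, 35)

test statistic = 62.479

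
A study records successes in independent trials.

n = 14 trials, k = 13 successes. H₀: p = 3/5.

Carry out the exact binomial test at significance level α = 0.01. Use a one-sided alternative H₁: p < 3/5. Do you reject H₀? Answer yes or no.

reject H₀: no

Exact binomial: n=14, k=13, p₀=3/5=0.6000
P(X≤13) from Σ C(n,i)·p₀^i·(1−p₀)^(n−i)
p-value (one-sided, H₁ less) = 0.99922
At α=0.01: p ≥ α → fail to reject H₀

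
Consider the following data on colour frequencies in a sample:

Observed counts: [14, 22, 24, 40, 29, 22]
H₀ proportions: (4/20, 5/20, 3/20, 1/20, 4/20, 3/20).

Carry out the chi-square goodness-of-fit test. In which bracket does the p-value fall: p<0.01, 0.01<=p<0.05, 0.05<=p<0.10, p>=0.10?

p-value bracket: p<0.01

n = 151; E_i = n·p_i = [30.20, 37.75, 22.65, 7.55, 30.20, 22.65]
χ² = (14−30.20)²/30.20 + (22−37.75)²/37.75 + (24−22.65)²/22.65 + (40−7.55)²/7.55 + (29−30.20)²/30.20 + (22−22.65)²/22.65 = 154.8786
df = 5
p-value (upper-tail) = 0.00000
→ bracket: p<0.01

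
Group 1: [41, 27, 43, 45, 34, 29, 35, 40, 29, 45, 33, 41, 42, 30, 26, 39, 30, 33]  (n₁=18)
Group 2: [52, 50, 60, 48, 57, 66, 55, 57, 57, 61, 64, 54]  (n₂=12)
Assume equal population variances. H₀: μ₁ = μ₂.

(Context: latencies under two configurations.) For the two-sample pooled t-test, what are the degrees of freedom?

df = n₁ + n₂ − 2 = 18 + 12 − 2 = 28

degrees of freedom = 28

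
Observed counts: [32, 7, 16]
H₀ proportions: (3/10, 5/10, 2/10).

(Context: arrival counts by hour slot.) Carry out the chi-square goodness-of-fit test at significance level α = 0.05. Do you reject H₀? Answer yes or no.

reject H₀: yes

n = 55; E_i = n·p_i = [16.50, 27.50, 11.00]
χ² = (32−16.50)²/16.50 + (7−27.50)²/27.50 + (16−11.00)²/11.00 = 32.1152
df = 2
p-value (upper-tail) = 0.00000
At α=0.05: p < α → reject H₀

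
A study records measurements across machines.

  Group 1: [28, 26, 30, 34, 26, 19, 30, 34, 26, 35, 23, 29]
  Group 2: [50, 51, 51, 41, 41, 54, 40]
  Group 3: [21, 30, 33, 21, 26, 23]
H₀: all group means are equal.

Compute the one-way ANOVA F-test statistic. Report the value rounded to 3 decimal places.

test statistic = 36.507

Group means [28.33, 46.86, 25.67], grand mean 32.880
SSB = Σnᵢ(x̄ᵢ−x̄)² = 1927.783; SSW = ΣΣ(x−x̄ᵢ)² = 580.857
MSB = 1927.783/2 = 963.8914; MSW = 580.857/22 = 26.4026
F = MSB/MSW = 36.5074
df = (2, 22)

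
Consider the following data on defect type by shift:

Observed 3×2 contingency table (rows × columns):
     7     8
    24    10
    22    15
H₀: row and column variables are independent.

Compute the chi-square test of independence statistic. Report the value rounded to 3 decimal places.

test statistic = 2.648

Row totals [15, 34, 37], col totals [53, 33], n=86
χ² = (7−9.24)²/9.24 + (8−5.76)²/5.76 + (24−20.95)²/20.95 + (10−13.05)²/13.05 + (22−22.80)²/22.80 + (15−14.20)²/14.20 = 2.6477
df = 2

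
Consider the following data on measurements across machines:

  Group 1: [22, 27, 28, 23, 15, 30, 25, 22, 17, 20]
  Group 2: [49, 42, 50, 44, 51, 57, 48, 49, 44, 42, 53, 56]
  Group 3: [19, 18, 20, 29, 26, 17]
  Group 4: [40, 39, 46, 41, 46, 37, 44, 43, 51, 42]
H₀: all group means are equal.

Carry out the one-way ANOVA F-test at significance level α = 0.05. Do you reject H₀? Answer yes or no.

reject H₀: yes

Group means [22.90, 48.75, 21.50, 42.90], grand mean 36.105
SSB = Σnᵢ(x̄ᵢ−x̄)² = 5404.029; SSW = ΣΣ(x−x̄ᵢ)² = 753.550
MSB = 5404.029/3 = 1801.3430; MSW = 753.550/34 = 22.1632
F = MSB/MSW = 81.2762
df = (3, 34)
p-value (upper-tail) = 0.00000
At α=0.05: p < α → reject H₀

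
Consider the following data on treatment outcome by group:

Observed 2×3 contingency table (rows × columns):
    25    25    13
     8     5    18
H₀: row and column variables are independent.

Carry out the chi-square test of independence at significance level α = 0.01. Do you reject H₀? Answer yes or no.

reject H₀: yes

Row totals [63, 31], col totals [33, 30, 31], n=94
χ² = (25−22.12)²/22.12 + (25−20.11)²/20.11 + (13−20.78)²/20.78 + (8−10.88)²/10.88 + (5−9.89)²/9.89 + (18−10.22)²/10.22 = 13.5772
df = 2
p-value (upper-tail) = 0.00113
At α=0.01: p < α → reject H₀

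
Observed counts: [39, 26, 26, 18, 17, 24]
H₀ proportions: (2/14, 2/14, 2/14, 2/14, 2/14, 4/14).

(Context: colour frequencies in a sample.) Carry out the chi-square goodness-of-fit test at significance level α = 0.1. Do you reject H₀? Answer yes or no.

n = 150; E_i = n·p_i = [21.43, 21.43, 21.43, 21.43, 21.43, 42.86]
χ² = (39−21.43)²/21.43 + (26−21.43)²/21.43 + (26−21.43)²/21.43 + (18−21.43)²/21.43 + (17−21.43)²/21.43 + (24−42.86)²/42.86 = 26.1200
df = 5
p-value (upper-tail) = 0.00008
At α=0.1: p < α → reject H₀

reject H₀: yes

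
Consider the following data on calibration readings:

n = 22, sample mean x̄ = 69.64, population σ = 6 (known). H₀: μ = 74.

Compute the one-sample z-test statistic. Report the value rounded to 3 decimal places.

test statistic = -3.408

SE = σ/√n = 6/√22 = 1.2792
z = (x̄−μ₀)/SE = (69.64−74)/1.2792 = -3.4084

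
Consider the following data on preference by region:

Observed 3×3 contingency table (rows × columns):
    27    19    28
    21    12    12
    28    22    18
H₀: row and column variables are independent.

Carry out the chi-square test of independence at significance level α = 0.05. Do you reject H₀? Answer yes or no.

Row totals [74, 45, 68], col totals [76, 53, 58], n=187
χ² = (27−30.07)²/30.07 + (19−20.97)²/20.97 + (28−22.95)²/22.95 + (21−18.29)²/18.29 + (12−12.75)²/12.75 + (12−13.96)²/13.96 + (28−27.64)²/27.64 + (22−19.27)²/19.27 + (18−21.09)²/21.09 = 3.1750
df = 4
p-value (upper-tail) = 0.52898
At α=0.05: p ≥ α → fail to reject H₀

reject H₀: no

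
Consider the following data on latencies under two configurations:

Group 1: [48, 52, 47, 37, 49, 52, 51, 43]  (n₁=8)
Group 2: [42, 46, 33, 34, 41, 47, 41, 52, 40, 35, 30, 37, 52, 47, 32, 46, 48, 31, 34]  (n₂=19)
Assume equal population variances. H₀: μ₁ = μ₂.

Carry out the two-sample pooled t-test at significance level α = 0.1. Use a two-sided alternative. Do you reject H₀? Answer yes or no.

reject H₀: yes

x̄₁=47.375, s₁=5.153, n₁=8
x̄₂=40.421, s₂=7.167, n₂=19
s_p² = [7·5.153² + 18·7.167²]/25 = 44.4203
SE = √(s_p²·(1/8+1/19)) = 2.8090
t = (47.375−40.421)/2.8090 = 2.4756
df = 25
p-value (two-sided) = 0.02043
At α=0.1: p < α → reject H₀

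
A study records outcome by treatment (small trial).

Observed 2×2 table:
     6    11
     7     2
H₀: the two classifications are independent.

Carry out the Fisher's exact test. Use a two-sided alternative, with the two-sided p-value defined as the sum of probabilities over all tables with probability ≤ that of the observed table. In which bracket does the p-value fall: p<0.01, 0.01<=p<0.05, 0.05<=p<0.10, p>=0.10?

p-value bracket: 0.05<=p<0.10

Margins: r₁=17, r₂=9, c₁=13, c₂=13, n=26
p_obs = C(17,6)·C(9,7)/C(26,13); sum pmf over tables with pmf ≤ p_obs
p-value (two-sided) = 0.09684
→ bracket: 0.05<=p<0.10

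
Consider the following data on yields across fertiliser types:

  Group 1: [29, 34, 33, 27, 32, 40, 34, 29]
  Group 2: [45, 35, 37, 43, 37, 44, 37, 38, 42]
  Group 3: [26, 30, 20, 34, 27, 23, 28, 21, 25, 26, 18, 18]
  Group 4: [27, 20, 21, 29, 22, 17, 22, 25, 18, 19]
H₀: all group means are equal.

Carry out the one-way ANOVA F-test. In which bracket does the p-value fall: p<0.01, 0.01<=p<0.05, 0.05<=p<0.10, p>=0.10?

p-value bracket: p<0.01

Group means [32.25, 39.78, 24.67, 22.00], grand mean 29.026
SSB = Σnᵢ(x̄ᵢ−x̄)² = 1845.252; SSW = ΣΣ(x−x̄ᵢ)² = 625.722
MSB = 1845.252/3 = 615.0840; MSW = 625.722/35 = 17.8778
F = MSB/MSW = 34.4049
df = (3, 35)
p-value (upper-tail) = 0.00000
→ bracket: p<0.01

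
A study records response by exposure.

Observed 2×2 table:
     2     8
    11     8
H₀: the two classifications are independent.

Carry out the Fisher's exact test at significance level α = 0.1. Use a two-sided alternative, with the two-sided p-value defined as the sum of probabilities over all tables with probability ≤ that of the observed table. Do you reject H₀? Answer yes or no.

reject H₀: no

Margins: r₁=10, r₂=19, c₁=13, c₂=16, n=29
p_obs = C(10,2)·C(19,11)/C(29,13); sum pmf over tables with pmf ≤ p_obs
p-value (two-sided) = 0.11421
At α=0.1: p ≥ α → fail to reject H₀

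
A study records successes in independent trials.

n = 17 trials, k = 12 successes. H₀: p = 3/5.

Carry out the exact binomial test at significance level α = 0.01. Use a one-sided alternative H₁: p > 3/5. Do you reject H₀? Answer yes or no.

Exact binomial: n=17, k=12, p₀=3/5=0.6000
P(X≥12) from Σ C(n,i)·p₀^i·(1−p₀)^(n−i)
p-value (one-sided, H₁ greater) = 0.26393
At α=0.01: p ≥ α → fail to reject H₀

reject H₀: no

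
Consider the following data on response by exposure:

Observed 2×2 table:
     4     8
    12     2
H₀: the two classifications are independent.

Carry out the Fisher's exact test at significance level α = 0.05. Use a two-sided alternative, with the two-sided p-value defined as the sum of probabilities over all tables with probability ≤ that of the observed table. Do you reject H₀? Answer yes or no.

Margins: r₁=12, r₂=14, c₁=16, c₂=10, n=26
p_obs = C(12,4)·C(14,12)/C(26,16); sum pmf over tables with pmf ≤ p_obs
p-value (two-sided) = 0.01378
At α=0.05: p < α → reject H₀

reject H₀: yes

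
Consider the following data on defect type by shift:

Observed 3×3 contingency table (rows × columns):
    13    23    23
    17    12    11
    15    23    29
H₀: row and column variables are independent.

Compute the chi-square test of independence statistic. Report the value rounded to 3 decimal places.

test statistic = 6.839

Row totals [59, 40, 67], col totals [45, 58, 63], n=166
χ² = (13−15.99)²/15.99 + (23−20.61)²/20.61 + (23−22.39)²/22.39 + (17−10.84)²/10.84 + (12−13.98)²/13.98 + (11−15.18)²/15.18 + (15−18.16)²/18.16 + (23−23.41)²/23.41 + (29−25.43)²/25.43 = 6.8391
df = 4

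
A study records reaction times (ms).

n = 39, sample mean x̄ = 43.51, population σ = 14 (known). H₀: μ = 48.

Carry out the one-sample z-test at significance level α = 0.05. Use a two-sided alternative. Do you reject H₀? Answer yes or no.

SE = σ/√n = 14/√39 = 2.2418
z = (x̄−μ₀)/SE = (43.51−48)/2.2418 = -2.0029
p-value (two-sided) = 0.04519
At α=0.05: p < α → reject H₀

reject H₀: yes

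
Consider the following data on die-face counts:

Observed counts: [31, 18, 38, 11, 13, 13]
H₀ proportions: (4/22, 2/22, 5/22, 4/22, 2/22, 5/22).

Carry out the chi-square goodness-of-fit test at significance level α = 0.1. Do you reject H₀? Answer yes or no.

reject H₀: yes

n = 124; E_i = n·p_i = [22.55, 11.27, 28.18, 22.55, 11.27, 28.18]
χ² = (31−22.55)²/22.55 + (18−11.27)²/11.27 + (38−28.18)²/28.18 + (11−22.55)²/22.55 + (13−11.27)²/11.27 + (13−28.18)²/28.18 = 24.9613
df = 5
p-value (upper-tail) = 0.00014
At α=0.1: p < α → reject H₀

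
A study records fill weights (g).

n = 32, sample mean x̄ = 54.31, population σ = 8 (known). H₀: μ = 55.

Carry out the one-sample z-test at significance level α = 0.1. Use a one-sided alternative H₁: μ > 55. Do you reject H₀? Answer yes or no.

SE = σ/√n = 8/√32 = 1.4142
z = (x̄−μ₀)/SE = (54.31−55)/1.4142 = -0.4879
p-value (one-sided, H₁ greater) = 0.68719
At α=0.1: p ≥ α → fail to reject H₀

reject H₀: no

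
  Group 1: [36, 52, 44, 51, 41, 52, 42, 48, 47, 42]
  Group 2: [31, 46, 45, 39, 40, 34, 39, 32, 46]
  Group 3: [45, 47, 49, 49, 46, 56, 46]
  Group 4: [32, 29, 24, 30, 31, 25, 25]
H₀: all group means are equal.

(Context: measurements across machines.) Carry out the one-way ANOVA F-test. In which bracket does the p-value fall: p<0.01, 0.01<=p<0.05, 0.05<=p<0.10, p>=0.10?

Group means [45.50, 39.11, 48.29, 28.00], grand mean 40.636
SSB = Σnᵢ(x̄ᵢ−x̄)² = 1784.819; SSW = ΣΣ(x−x̄ᵢ)² = 680.817
MSB = 1784.819/3 = 594.9396; MSW = 680.817/29 = 23.4765
F = MSB/MSW = 25.3420
df = (3, 29)
p-value (upper-tail) = 0.00000
→ bracket: p<0.01

p-value bracket: p<0.01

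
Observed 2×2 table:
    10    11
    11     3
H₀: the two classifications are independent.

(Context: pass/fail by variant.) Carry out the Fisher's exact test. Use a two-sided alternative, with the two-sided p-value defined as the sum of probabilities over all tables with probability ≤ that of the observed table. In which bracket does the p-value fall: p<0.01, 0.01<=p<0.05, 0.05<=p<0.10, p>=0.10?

p-value bracket: 0.05<=p<0.10

Margins: r₁=21, r₂=14, c₁=21, c₂=14, n=35
p_obs = C(21,10)·C(14,11)/C(35,21); sum pmf over tables with pmf ≤ p_obs
p-value (two-sided) = 0.08851
→ bracket: 0.05<=p<0.10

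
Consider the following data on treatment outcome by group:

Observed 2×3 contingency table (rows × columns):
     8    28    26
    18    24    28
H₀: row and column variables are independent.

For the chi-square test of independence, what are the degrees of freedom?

df = (r−1)(c−1) = (2−1)·(3−1) = 2

degrees of freedom = 2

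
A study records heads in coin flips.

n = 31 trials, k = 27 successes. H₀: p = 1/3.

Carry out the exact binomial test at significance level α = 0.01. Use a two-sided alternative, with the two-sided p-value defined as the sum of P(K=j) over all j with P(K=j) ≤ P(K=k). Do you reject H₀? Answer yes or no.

reject H₀: yes

Exact binomial: n=31, k=27, p₀=1/3=0.3333
P(X=j) = C(n,j)·p₀^j·(1−p₀)^(n−j); p = Σ P(X=j) over j with P(X=j) ≤ P(X=27)
p-value (two-sided) = 0.00000
At α=0.01: p < α → reject H₀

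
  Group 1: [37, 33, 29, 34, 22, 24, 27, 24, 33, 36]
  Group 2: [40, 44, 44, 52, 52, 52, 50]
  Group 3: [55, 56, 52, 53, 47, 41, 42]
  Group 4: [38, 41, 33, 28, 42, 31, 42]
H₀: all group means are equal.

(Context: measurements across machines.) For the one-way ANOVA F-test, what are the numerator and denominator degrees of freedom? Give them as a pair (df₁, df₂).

degrees of freedom = [3, 27]

k = 4 groups, N = 31 total
df = (k−1, N−k) = (4−1, 31−4) = (3, 27)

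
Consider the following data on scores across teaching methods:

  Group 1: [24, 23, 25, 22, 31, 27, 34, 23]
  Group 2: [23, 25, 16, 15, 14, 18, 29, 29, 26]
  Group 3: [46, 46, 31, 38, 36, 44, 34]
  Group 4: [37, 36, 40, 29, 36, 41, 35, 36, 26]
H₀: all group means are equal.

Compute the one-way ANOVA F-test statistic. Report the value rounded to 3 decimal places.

test statistic = 18.590

Group means [26.12, 21.67, 39.29, 35.11], grand mean 30.152
SSB = Σnᵢ(x̄ᵢ−x̄)² = 1583.050; SSW = ΣΣ(x−x̄ᵢ)² = 823.192
MSB = 1583.050/3 = 527.6833; MSW = 823.192/29 = 28.3859
F = MSB/MSW = 18.5896
df = (3, 29)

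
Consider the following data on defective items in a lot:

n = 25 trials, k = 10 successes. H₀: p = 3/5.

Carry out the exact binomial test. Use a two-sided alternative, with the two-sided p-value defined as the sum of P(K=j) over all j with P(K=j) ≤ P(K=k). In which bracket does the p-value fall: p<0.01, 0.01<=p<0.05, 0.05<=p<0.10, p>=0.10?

p-value bracket: 0.05<=p<0.10

Exact binomial: n=25, k=10, p₀=3/5=0.6000
P(X=j) = C(n,j)·p₀^j·(1−p₀)^(n−j); p = Σ P(X=j) over j with P(X=j) ≤ P(X=10)
p-value (two-sided) = 0.06375
→ bracket: 0.05<=p<0.10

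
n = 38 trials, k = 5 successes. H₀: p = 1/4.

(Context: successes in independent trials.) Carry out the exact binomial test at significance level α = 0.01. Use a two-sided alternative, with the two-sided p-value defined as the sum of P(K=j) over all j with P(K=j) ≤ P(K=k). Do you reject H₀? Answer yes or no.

Exact binomial: n=38, k=5, p₀=1/4=0.2500
P(X=j) = C(n,j)·p₀^j·(1−p₀)^(n−j); p = Σ P(X=j) over j with P(X=j) ≤ P(X=5)
p-value (two-sided) = 0.13142
At α=0.01: p ≥ α → fail to reject H₀

reject H₀: no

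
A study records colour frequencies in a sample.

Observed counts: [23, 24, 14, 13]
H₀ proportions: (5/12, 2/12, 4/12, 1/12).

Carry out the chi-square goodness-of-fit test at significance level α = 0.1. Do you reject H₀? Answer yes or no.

reject H₀: yes

n = 74; E_i = n·p_i = [30.83, 12.33, 24.67, 6.17]
χ² = (23−30.83)²/30.83 + (24−12.33)²/12.33 + (14−24.67)²/24.67 + (13−6.17)²/6.17 = 25.2108
df = 3
p-value (upper-tail) = 0.00001
At α=0.1: p < α → reject H₀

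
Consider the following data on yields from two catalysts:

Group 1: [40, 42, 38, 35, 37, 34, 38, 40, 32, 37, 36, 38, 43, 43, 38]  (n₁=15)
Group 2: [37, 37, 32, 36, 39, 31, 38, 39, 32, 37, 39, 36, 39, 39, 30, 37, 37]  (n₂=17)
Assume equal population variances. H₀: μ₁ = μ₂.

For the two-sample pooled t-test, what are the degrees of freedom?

df = n₁ + n₂ − 2 = 15 + 17 − 2 = 30

degrees of freedom = 30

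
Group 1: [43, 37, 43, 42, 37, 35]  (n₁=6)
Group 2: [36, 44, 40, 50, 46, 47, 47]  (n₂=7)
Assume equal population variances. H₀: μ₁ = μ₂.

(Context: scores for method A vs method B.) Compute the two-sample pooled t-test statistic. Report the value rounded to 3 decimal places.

test statistic = -2.013

x̄₁=39.500, s₁=3.564, n₁=6
x̄₂=44.286, s₂=4.786, n₂=7
s_p² = [5·3.564² + 6·4.786²]/11 = 18.2662
SE = √(s_p²·(1/6+1/7)) = 2.3778
t = (39.500−44.286)/2.3778 = -2.0127
df = 11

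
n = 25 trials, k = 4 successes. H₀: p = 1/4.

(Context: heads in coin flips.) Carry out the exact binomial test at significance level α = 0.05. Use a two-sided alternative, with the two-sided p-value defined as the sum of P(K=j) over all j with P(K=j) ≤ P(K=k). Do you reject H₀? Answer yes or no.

Exact binomial: n=25, k=4, p₀=1/4=0.2500
P(X=j) = C(n,j)·p₀^j·(1−p₀)^(n−j); p = Σ P(X=j) over j with P(X=j) ≤ P(X=4)
p-value (two-sided) = 0.36318
At α=0.05: p ≥ α → fail to reject H₀

reject H₀: no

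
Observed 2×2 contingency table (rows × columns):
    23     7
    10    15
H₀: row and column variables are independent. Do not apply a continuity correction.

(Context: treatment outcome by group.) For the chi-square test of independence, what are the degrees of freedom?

degrees of freedom = 1

df = (r−1)(c−1) = (2−1)·(2−1) = 1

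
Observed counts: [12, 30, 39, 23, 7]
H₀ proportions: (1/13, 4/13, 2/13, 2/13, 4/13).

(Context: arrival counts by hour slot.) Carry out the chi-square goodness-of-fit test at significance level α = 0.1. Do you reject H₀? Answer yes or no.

reject H₀: yes

n = 111; E_i = n·p_i = [8.54, 34.15, 17.08, 17.08, 34.15]
χ² = (12−8.54)²/8.54 + (30−34.15)²/34.15 + (39−17.08)²/17.08 + (23−17.08)²/17.08 + (7−34.15)²/34.15 = 53.6959
df = 4
p-value (upper-tail) = 0.00000
At α=0.1: p < α → reject H₀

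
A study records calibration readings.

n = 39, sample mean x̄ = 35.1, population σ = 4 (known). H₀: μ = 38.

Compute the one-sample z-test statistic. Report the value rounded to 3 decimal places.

test statistic = -4.528

SE = σ/√n = 4/√39 = 0.6405
z = (x̄−μ₀)/SE = (35.1−38)/0.6405 = -4.5276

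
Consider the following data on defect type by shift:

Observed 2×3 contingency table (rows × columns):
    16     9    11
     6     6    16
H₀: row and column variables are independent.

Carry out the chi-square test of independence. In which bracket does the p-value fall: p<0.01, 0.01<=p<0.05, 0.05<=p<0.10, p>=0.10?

Row totals [36, 28], col totals [22, 15, 27], n=64
χ² = (16−12.38)²/12.38 + (9−8.44)²/8.44 + (11−15.19)²/15.19 + (6−9.62)²/9.62 + (6−6.56)²/6.56 + (16−11.81)²/11.81 = 5.1519
df = 2
p-value (upper-tail) = 0.07608
→ bracket: 0.05<=p<0.10

p-value bracket: 0.05<=p<0.10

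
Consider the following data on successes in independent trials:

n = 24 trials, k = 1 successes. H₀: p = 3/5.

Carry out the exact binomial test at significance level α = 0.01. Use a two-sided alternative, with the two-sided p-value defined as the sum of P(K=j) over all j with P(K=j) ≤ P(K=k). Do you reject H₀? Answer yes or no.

reject H₀: yes

Exact binomial: n=24, k=1, p₀=3/5=0.6000
P(X=j) = C(n,j)·p₀^j·(1−p₀)^(n−j); p = Σ P(X=j) over j with P(X=j) ≤ P(X=1)
p-value (two-sided) = 0.00000
At α=0.01: p < α → reject H₀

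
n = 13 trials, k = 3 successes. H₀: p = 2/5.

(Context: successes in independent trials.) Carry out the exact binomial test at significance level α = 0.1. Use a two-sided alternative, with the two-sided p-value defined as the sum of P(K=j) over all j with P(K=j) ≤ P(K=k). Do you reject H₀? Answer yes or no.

Exact binomial: n=13, k=3, p₀=2/5=0.4000
P(X=j) = C(n,j)·p₀^j·(1−p₀)^(n−j); p = Σ P(X=j) over j with P(X=j) ≤ P(X=3)
p-value (two-sided) = 0.26625
At α=0.1: p ≥ α → fail to reject H₀

reject H₀: no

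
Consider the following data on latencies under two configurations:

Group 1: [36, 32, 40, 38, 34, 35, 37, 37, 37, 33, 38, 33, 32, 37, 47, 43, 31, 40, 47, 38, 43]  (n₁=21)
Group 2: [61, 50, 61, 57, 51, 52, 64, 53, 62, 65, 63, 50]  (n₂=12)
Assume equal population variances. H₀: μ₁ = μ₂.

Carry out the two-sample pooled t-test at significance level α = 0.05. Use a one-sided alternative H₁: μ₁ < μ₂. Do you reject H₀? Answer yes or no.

x̄₁=37.524, s₁=4.578, n₁=21
x̄₂=57.417, s₂=5.869, n₂=12
s_p² = [20·4.578² + 11·5.869²]/31 = 25.7469
SE = √(s_p²·(1/21+1/12)) = 1.8362
t = (37.524−57.417)/1.8362 = -10.8337
df = 31
p-value (one-sided, H₁ less) = 0.00000
At α=0.05: p < α → reject H₀

reject H₀: yes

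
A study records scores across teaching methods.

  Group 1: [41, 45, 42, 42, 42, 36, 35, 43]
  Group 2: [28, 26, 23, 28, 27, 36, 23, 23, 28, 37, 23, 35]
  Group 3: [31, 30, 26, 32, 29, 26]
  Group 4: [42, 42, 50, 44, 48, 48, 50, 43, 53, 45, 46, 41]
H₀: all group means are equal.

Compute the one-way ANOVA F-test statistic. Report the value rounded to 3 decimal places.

Group means [40.75, 28.08, 29.00, 46.00], grand mean 36.553
SSB = Σnᵢ(x̄ᵢ−x̄)² = 2414.978; SSW = ΣΣ(x−x̄ᵢ)² = 574.417
MSB = 2414.978/3 = 804.9927; MSW = 574.417/34 = 16.8946
F = MSB/MSW = 47.6479
df = (3, 34)

test statistic = 47.648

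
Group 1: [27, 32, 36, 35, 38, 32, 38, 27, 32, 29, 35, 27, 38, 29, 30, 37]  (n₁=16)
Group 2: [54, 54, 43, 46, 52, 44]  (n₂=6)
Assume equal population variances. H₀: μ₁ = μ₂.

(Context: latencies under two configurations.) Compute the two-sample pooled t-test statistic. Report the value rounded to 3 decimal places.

test statistic = -7.701

x̄₁=32.625, s₁=4.145, n₁=16
x̄₂=48.833, s₂=5.076, n₂=6
s_p² = [15·4.145² + 5·5.076²]/20 = 19.3292
SE = √(s_p²·(1/16+1/6)) = 2.1047
t = (32.625−48.833)/2.1047 = -7.7012
df = 20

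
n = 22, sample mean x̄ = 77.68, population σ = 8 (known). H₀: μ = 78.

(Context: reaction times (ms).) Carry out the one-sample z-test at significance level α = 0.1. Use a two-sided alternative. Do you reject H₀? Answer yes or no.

SE = σ/√n = 8/√22 = 1.7056
z = (x̄−μ₀)/SE = (77.68−78)/1.7056 = -0.1876
p-value (two-sided) = 0.85118
At α=0.1: p ≥ α → fail to reject H₀

reject H₀: no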